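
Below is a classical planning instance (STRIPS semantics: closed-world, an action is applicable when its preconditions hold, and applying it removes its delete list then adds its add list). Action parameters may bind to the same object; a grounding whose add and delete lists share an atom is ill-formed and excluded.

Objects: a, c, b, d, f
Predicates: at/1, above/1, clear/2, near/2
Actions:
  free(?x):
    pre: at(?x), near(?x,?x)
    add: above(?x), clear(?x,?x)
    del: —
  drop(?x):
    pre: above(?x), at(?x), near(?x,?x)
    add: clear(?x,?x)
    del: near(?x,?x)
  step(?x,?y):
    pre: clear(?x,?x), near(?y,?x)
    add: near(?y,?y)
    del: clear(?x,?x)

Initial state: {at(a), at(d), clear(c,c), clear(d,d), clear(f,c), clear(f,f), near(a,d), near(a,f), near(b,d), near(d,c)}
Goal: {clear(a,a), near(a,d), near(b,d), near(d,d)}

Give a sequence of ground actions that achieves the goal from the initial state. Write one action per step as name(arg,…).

step(c,d); step(d,a); free(a)

1. step(c,d)  →  {at(a), at(d), clear(d,d), clear(f,c), clear(f,f), near(a,d), near(a,f), near(b,d), near(d,c), near(d,d)}
2. step(d,a)  →  {at(a), at(d), clear(f,c), clear(f,f), near(a,a), near(a,d), near(a,f), near(b,d), near(d,c), near(d,d)}
3. free(a)  →  {above(a), at(a), at(d), clear(a,a), clear(f,c), clear(f,f), near(a,a), near(a,d), near(a,f), near(b,d), near(d,c), near(d,d)}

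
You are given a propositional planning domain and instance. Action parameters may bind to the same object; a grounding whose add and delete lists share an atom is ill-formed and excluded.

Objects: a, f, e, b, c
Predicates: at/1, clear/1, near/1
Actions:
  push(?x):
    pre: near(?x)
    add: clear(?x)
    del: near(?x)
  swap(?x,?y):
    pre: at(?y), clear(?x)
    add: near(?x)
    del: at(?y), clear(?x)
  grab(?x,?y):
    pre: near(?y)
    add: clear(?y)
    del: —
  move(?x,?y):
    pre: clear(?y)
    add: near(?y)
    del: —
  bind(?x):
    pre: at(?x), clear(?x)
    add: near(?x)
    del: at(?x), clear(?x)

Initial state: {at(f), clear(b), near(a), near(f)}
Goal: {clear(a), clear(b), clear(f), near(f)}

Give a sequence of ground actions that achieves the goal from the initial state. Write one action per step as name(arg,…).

1. push(a)  →  {at(f), clear(a), clear(b), near(f)}
2. grab(a,f)  →  {at(f), clear(a), clear(b), clear(f), near(f)}

push(a); grab(a,f)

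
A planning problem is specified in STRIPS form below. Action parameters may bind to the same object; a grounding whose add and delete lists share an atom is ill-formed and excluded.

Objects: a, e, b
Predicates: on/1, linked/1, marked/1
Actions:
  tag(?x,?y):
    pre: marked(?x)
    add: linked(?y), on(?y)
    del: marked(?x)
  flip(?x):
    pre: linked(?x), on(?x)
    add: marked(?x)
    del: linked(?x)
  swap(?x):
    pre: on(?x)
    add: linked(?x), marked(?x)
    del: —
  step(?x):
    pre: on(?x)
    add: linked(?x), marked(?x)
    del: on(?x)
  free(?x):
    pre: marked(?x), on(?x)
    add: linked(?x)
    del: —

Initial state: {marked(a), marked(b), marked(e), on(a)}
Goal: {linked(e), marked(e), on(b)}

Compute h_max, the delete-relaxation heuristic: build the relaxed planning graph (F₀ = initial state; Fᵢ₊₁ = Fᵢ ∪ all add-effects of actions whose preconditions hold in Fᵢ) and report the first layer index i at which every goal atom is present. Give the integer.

F0 = init (4 atoms)
F1 = F0 ∪ {linked(a), linked(b), linked(e), on(b), on(e)}  (9 atoms)
goal ⊆ F1  ⇒  h_max = 1

1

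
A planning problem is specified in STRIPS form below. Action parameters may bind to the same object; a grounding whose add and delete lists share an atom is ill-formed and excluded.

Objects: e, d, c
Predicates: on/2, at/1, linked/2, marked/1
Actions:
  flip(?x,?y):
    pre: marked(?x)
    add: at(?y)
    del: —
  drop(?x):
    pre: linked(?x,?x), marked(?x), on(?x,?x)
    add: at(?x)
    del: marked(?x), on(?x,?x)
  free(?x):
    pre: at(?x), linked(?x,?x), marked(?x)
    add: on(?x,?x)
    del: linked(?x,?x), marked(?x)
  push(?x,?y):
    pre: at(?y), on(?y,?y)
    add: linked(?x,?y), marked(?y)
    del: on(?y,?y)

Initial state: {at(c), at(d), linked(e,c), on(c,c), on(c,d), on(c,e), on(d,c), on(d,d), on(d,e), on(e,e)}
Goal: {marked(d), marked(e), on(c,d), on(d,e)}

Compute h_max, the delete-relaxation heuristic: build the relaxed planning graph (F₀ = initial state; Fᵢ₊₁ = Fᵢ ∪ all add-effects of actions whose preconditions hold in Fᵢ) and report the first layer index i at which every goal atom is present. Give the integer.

F0 = init (10 atoms)
F1 = F0 ∪ {linked(c,c), linked(c,d), linked(d,c), linked(d,d), linked(e,d), marked(c), marked(d)}  (17 atoms)
F2 = F1 ∪ {at(e)}  (18 atoms)
F3 = F2 ∪ {linked(c,e), linked(d,e), linked(e,e), marked(e)}  (22 atoms)
goal ⊆ F3  ⇒  h_max = 3

3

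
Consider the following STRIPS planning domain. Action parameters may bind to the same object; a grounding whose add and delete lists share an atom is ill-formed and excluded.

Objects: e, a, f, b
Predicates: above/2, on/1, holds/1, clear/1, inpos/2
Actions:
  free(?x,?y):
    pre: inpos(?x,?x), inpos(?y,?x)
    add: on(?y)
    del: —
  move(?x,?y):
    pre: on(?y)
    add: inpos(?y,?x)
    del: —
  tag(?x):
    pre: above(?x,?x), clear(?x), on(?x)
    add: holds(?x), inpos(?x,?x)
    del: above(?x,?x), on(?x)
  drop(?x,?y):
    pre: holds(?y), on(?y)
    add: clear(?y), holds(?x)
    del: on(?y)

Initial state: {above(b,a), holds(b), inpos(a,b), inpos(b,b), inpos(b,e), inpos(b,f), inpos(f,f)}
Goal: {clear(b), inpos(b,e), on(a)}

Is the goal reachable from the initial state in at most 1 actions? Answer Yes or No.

No

1. free(f,b)  →  {above(b,a), holds(b), inpos(a,b), inpos(b,b), inpos(b,e), inpos(b,f), inpos(f,f), on(b)}
2. free(b,a)  →  {above(b,a), holds(b), inpos(a,b), inpos(b,b), inpos(b,e), inpos(b,f), inpos(f,f), on(a), on(b)}
3. drop(e,b)  →  {above(b,a), clear(b), holds(b), holds(e), inpos(a,b), inpos(b,b), inpos(b,e), inpos(b,f), inpos(f,f), on(a)}
optimal plan length = 3; 3 > 1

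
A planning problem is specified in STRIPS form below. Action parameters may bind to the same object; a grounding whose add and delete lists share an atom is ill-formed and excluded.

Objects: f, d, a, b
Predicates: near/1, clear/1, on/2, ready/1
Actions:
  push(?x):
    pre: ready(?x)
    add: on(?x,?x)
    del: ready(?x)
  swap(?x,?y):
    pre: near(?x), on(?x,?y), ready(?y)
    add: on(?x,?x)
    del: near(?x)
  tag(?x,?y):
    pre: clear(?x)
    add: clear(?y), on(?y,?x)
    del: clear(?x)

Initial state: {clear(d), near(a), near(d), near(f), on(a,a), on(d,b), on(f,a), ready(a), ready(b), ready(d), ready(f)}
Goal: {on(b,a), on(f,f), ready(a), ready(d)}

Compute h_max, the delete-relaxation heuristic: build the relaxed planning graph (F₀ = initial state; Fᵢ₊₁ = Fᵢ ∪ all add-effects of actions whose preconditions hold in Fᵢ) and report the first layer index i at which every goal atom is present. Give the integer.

2

F0 = init (11 atoms)
F1 = F0 ∪ {clear(a), clear(b), clear(f), on(a,d), on(b,b), on(b,d), on(d,d), on(f,d), on(f,f)}  (20 atoms)
F2 = F1 ∪ {on(a,b), on(a,f), on(b,a), on(b,f), on(d,a), on(d,f), on(f,b)}  (27 atoms)
goal ⊆ F2  ⇒  h_max = 2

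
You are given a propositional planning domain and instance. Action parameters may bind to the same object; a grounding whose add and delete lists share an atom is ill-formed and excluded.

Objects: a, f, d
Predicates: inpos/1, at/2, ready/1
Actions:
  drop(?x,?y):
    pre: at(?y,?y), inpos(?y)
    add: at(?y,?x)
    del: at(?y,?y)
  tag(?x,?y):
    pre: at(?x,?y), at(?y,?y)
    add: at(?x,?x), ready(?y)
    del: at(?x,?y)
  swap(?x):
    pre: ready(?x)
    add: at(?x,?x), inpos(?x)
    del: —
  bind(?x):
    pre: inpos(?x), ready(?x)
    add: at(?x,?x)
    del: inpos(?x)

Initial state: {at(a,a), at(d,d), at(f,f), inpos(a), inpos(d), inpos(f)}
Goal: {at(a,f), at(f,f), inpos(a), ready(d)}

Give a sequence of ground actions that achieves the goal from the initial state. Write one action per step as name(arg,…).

1. drop(f,a)  →  {at(a,f), at(d,d), at(f,f), inpos(a), inpos(d), inpos(f)}
2. drop(d,f)  →  {at(a,f), at(d,d), at(f,d), inpos(a), inpos(d), inpos(f)}
3. tag(f,d)  →  {at(a,f), at(d,d), at(f,f), inpos(a), inpos(d), inpos(f), ready(d)}

drop(f,a); drop(d,f); tag(f,d)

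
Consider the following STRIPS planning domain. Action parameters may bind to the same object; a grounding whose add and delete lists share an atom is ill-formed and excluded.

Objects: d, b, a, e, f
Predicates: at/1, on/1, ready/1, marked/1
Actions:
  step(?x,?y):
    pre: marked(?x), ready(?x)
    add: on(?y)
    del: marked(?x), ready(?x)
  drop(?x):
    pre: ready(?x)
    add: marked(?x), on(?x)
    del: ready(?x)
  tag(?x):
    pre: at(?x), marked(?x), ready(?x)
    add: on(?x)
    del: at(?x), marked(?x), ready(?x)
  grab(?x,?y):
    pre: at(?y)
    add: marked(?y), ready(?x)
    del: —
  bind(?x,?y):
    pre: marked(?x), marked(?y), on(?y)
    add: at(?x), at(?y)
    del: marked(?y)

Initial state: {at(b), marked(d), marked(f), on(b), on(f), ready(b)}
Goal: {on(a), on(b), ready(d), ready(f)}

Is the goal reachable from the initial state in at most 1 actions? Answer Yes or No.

No

1. grab(d,b)  →  {at(b), marked(b), marked(d), marked(f), on(b), on(f), ready(b), ready(d)}
2. step(b,a)  →  {at(b), marked(d), marked(f), on(a), on(b), on(f), ready(d)}
3. grab(f,b)  →  {at(b), marked(b), marked(d), marked(f), on(a), on(b), on(f), ready(d), ready(f)}
optimal plan length = 3; 3 > 1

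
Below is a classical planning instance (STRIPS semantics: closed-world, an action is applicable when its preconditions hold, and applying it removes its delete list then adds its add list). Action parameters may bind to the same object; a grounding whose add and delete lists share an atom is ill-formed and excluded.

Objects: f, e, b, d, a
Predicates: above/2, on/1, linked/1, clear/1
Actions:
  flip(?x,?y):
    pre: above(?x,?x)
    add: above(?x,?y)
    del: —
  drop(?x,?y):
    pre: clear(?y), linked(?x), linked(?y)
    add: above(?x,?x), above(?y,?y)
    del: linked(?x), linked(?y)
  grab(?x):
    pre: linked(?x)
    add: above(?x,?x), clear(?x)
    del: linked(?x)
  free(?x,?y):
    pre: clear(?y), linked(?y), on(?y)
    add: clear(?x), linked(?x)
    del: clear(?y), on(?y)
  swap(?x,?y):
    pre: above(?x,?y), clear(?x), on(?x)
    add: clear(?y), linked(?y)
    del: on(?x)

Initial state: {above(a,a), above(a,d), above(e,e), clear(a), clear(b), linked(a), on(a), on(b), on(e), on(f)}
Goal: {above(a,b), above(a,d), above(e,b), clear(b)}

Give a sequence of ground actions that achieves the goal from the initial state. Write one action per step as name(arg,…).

flip(e,b); flip(a,b)

1. flip(e,b)  →  {above(a,a), above(a,d), above(e,b), above(e,e), clear(a), clear(b), linked(a), on(a), on(b), on(e), on(f)}
2. flip(a,b)  →  {above(a,a), above(a,b), above(a,d), above(e,b), above(e,e), clear(a), clear(b), linked(a), on(a), on(b), on(e), on(f)}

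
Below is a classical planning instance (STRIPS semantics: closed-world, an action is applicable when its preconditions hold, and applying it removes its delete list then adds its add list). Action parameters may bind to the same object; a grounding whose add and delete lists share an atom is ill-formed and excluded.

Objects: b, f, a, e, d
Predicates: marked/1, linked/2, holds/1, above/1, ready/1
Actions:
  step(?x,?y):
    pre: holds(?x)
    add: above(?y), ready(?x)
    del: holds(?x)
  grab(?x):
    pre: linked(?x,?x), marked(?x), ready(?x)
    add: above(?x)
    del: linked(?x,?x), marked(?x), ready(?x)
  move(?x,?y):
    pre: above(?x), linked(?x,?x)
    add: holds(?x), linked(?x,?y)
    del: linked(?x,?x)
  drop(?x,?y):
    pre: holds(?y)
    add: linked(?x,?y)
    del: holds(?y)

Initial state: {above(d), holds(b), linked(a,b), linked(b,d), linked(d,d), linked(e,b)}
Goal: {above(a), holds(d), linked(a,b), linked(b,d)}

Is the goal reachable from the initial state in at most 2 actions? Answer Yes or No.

1. step(b,a)  →  {above(a), above(d), linked(a,b), linked(b,d), linked(d,d), linked(e,b), ready(b)}
2. move(d,b)  →  {above(a), above(d), holds(d), linked(a,b), linked(b,d), linked(d,b), linked(e,b), ready(b)}
optimal plan length = 2; 2 ≤ 2

Yes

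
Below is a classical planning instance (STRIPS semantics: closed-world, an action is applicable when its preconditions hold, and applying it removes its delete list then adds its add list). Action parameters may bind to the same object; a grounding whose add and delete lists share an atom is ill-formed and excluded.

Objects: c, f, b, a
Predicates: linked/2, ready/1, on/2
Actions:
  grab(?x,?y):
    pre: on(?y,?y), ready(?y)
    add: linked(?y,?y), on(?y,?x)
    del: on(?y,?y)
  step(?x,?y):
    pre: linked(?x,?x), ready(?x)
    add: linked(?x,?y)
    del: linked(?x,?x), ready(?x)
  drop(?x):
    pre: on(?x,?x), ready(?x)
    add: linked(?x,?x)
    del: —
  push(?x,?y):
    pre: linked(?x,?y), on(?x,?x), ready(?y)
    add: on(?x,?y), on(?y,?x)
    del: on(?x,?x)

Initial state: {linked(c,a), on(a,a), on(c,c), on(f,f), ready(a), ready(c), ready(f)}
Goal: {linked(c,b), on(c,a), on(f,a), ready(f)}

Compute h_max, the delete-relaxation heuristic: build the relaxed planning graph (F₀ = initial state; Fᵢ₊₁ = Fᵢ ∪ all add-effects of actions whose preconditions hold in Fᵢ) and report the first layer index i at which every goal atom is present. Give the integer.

2

F0 = init (7 atoms)
F1 = F0 ∪ {linked(a,a), linked(c,c), linked(f,f), on(a,b), on(a,c), on(a,f), on(c,a), on(c,b), on(c,f), on(f,a), on(f,b), on(f,c)}  (19 atoms)
F2 = F1 ∪ {linked(a,b), linked(a,c), linked(a,f), linked(c,b), linked(c,f), linked(f,a), linked(f,b), linked(f,c)}  (27 atoms)
goal ⊆ F2  ⇒  h_max = 2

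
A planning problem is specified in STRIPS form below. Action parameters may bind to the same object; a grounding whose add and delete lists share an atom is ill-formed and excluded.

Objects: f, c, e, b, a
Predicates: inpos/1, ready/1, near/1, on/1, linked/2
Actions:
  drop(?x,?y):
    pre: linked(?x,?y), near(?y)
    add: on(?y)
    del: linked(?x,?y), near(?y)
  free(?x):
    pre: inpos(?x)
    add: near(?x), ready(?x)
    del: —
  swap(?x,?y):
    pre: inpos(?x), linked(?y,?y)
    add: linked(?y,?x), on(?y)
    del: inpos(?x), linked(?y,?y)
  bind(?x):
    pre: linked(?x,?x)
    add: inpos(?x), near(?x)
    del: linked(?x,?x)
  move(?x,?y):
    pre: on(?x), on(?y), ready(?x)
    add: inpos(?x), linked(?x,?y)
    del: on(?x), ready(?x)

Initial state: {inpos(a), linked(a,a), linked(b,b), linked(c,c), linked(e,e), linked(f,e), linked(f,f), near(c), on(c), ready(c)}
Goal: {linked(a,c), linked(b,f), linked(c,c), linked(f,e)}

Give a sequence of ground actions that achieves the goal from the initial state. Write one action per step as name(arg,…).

bind(f); swap(f,b); move(c,c); swap(c,a)

1. bind(f)  →  {inpos(a), inpos(f), linked(a,a), linked(b,b), linked(c,c), linked(e,e), linked(f,e), near(c), near(f), on(c), ready(c)}
2. swap(f,b)  →  {inpos(a), linked(a,a), linked(b,f), linked(c,c), linked(e,e), linked(f,e), near(c), near(f), on(b), on(c), ready(c)}
3. move(c,c)  →  {inpos(a), inpos(c), linked(a,a), linked(b,f), linked(c,c), linked(e,e), linked(f,e), near(c), near(f), on(b)}
4. swap(c,a)  →  {inpos(a), linked(a,c), linked(b,f), linked(c,c), linked(e,e), linked(f,e), near(c), near(f), on(a), on(b)}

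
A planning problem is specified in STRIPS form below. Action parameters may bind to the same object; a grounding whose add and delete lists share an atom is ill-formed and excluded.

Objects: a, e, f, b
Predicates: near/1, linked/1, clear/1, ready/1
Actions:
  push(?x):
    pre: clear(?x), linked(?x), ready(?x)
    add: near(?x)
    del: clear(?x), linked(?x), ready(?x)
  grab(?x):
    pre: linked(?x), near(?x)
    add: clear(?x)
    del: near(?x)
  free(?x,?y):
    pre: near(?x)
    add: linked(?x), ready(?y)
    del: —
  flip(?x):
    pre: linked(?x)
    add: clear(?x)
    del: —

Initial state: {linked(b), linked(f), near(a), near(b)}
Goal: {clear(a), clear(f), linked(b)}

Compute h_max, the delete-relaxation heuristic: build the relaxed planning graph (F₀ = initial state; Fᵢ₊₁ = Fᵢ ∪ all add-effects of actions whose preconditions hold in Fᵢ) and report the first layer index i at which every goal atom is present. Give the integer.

2

F0 = init (4 atoms)
F1 = F0 ∪ {clear(b), clear(f), linked(a), ready(a), ready(b), ready(e), ready(f)}  (11 atoms)
F2 = F1 ∪ {clear(a), near(f)}  (13 atoms)
goal ⊆ F2  ⇒  h_max = 2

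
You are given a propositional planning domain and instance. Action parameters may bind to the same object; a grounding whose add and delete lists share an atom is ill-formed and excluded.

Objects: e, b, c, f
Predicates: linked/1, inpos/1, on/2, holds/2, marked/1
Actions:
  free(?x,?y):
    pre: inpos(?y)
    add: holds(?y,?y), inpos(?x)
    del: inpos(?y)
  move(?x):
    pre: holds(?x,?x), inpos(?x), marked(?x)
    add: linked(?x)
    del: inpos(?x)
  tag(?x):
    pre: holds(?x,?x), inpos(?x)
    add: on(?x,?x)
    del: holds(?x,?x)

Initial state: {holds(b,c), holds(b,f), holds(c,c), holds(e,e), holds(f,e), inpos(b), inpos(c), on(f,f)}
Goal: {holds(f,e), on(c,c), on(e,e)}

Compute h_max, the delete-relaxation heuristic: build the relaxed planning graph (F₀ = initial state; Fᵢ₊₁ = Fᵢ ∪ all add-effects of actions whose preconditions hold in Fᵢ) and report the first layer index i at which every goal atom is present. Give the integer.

2

F0 = init (8 atoms)
F1 = F0 ∪ {holds(b,b), inpos(e), inpos(f), on(c,c)}  (12 atoms)
F2 = F1 ∪ {holds(f,f), on(b,b), on(e,e)}  (15 atoms)
goal ⊆ F2  ⇒  h_max = 2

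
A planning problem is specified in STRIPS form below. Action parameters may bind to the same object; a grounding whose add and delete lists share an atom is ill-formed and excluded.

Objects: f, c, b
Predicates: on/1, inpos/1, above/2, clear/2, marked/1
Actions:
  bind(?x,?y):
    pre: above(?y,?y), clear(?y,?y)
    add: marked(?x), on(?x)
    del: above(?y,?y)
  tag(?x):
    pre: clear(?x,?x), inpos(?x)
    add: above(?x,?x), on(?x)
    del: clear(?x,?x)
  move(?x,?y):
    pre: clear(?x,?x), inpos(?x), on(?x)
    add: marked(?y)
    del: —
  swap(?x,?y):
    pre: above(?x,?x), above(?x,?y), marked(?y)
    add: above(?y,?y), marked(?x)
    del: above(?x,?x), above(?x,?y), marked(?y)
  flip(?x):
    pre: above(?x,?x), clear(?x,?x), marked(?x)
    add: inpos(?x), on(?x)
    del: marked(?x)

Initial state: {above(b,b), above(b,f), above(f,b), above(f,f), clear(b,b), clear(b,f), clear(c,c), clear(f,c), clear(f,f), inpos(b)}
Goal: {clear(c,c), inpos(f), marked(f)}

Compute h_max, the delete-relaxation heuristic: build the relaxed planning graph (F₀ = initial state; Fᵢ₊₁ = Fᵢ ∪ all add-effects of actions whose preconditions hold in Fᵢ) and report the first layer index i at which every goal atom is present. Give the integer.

F0 = init (10 atoms)
F1 = F0 ∪ {marked(b), marked(c), marked(f), on(b), on(c), on(f)}  (16 atoms)
F2 = F1 ∪ {inpos(f)}  (17 atoms)
goal ⊆ F2  ⇒  h_max = 2

2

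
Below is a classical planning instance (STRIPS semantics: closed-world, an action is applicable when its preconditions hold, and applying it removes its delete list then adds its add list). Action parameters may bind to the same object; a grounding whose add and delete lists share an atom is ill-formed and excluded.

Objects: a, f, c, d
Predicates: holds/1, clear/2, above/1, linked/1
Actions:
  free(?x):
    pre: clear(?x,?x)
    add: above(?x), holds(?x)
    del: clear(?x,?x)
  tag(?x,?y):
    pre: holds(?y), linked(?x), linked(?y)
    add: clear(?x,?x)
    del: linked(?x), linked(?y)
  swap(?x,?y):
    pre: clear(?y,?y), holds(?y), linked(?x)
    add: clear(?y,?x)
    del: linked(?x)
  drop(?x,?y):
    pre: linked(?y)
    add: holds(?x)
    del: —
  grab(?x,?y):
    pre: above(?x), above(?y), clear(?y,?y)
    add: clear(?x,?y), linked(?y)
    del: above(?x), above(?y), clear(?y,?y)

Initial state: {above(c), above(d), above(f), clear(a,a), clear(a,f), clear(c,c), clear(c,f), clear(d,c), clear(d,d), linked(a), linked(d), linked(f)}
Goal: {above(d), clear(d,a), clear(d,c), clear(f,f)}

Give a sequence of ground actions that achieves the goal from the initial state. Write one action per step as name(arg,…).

1. drop(d,a)  →  {above(c), above(d), above(f), clear(a,a), clear(a,f), clear(c,c), clear(c,f), clear(d,c), clear(d,d), holds(d), linked(a), linked(d), linked(f)}
2. tag(f,d)  →  {above(c), above(d), above(f), clear(a,a), clear(a,f), clear(c,c), clear(c,f), clear(d,c), clear(d,d), clear(f,f), holds(d), linked(a)}
3. swap(a,d)  →  {above(c), above(d), above(f), clear(a,a), clear(a,f), clear(c,c), clear(c,f), clear(d,a), clear(d,c), clear(d,d), clear(f,f), holds(d)}

drop(d,a); tag(f,d); swap(a,d)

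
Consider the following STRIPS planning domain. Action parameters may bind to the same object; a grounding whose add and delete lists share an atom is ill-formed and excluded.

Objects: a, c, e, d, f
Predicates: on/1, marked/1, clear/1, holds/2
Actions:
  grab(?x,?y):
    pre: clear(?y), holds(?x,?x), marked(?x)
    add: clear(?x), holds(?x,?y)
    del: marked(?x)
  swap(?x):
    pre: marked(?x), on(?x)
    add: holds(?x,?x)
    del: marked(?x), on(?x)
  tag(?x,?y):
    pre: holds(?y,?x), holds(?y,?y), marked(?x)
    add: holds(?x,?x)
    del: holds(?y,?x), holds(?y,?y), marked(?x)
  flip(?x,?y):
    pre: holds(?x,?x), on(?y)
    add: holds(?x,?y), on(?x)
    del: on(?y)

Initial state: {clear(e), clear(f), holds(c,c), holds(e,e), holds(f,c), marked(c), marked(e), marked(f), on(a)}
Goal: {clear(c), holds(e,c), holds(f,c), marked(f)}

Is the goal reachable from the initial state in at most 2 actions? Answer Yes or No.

1. grab(c,e)  →  {clear(c), clear(e), clear(f), holds(c,c), holds(c,e), holds(e,e), holds(f,c), marked(e), marked(f), on(a)}
2. grab(e,c)  →  {clear(c), clear(e), clear(f), holds(c,c), holds(c,e), holds(e,c), holds(e,e), holds(f,c), marked(f), on(a)}
optimal plan length = 2; 2 ≤ 2

Yes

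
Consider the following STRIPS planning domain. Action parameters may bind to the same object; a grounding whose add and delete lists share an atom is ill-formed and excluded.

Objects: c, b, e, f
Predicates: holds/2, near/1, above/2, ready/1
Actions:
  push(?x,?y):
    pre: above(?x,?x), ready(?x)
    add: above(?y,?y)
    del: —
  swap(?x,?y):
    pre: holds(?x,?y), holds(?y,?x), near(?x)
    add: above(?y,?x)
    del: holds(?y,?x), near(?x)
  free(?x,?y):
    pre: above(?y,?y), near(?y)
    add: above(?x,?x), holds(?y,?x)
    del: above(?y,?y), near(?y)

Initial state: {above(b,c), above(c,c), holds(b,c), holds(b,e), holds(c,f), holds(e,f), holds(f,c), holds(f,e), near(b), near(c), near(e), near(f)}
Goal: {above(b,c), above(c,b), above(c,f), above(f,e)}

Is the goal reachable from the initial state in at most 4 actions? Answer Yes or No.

1. swap(e,f)  →  {above(b,c), above(c,c), above(f,e), holds(b,c), holds(b,e), holds(c,f), holds(e,f), holds(f,c), near(b), near(c), near(f)}
2. swap(f,c)  →  {above(b,c), above(c,c), above(c,f), above(f,e), holds(b,c), holds(b,e), holds(e,f), holds(f,c), near(b), near(c)}
3. free(b,c)  →  {above(b,b), above(b,c), above(c,f), above(f,e), holds(b,c), holds(b,e), holds(c,b), holds(e,f), holds(f,c), near(b)}
4. swap(b,c)  →  {above(b,b), above(b,c), above(c,b), above(c,f), above(f,e), holds(b,c), holds(b,e), holds(e,f), holds(f,c)}
optimal plan length = 4; 4 ≤ 4

Yes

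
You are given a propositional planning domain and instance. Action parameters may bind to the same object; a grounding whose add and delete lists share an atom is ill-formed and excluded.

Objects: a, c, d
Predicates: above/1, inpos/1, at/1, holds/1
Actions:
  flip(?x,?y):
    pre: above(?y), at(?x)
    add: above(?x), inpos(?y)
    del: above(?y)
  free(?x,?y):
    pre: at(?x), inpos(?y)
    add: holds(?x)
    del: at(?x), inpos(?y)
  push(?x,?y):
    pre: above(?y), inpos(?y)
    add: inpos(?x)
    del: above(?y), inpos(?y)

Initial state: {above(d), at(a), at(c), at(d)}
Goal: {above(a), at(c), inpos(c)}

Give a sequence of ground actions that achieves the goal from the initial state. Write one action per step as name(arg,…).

flip(c,d); flip(a,c)

1. flip(c,d)  →  {above(c), at(a), at(c), at(d), inpos(d)}
2. flip(a,c)  →  {above(a), at(a), at(c), at(d), inpos(c), inpos(d)}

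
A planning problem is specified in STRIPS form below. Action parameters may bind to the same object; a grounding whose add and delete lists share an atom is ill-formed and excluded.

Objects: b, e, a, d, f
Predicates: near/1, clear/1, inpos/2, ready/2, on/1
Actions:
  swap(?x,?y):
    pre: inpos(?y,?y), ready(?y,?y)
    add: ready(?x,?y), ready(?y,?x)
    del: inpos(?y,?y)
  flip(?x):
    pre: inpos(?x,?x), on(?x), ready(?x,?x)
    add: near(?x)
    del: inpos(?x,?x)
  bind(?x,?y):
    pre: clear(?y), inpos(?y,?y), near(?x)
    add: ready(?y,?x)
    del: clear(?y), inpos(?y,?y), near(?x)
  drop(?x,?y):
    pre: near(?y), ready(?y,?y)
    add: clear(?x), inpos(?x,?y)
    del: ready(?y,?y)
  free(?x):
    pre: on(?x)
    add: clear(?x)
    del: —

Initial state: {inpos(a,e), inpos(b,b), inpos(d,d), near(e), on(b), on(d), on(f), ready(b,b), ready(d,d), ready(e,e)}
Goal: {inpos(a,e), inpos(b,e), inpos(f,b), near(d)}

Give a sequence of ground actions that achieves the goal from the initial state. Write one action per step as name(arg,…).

flip(b); flip(d); drop(b,e); drop(f,b)

1. flip(b)  →  {inpos(a,e), inpos(d,d), near(b), near(e), on(b), on(d), on(f), ready(b,b), ready(d,d), ready(e,e)}
2. flip(d)  →  {inpos(a,e), near(b), near(d), near(e), on(b), on(d), on(f), ready(b,b), ready(d,d), ready(e,e)}
3. drop(b,e)  →  {clear(b), inpos(a,e), inpos(b,e), near(b), near(d), near(e), on(b), on(d), on(f), ready(b,b), ready(d,d)}
4. drop(f,b)  →  {clear(b), clear(f), inpos(a,e), inpos(b,e), inpos(f,b), near(b), near(d), near(e), on(b), on(d), on(f), ready(d,d)}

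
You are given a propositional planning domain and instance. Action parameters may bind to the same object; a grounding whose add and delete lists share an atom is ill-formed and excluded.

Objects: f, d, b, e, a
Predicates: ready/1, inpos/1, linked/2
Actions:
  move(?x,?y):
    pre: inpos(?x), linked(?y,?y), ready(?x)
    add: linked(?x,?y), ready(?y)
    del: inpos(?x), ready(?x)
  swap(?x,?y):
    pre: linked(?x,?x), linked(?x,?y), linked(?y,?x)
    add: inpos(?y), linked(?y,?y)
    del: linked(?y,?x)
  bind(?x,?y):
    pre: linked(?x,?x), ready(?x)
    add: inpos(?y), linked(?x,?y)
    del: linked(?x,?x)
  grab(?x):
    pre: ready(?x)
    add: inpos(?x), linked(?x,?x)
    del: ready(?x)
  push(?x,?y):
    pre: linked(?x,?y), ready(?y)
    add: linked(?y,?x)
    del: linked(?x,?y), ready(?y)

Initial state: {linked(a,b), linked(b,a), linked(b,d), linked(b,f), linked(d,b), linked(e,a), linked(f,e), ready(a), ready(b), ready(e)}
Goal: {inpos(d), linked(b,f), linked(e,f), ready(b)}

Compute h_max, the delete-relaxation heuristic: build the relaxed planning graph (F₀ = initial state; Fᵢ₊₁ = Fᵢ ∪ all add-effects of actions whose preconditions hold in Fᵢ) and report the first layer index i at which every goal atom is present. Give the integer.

F0 = init (10 atoms)
F1 = F0 ∪ {inpos(a), inpos(b), inpos(e), linked(a,a), linked(a,e), linked(b,b), linked(e,e), linked(e,f)}  (18 atoms)
F2 = F1 ∪ {inpos(d), inpos(f), linked(a,d), linked(a,f), linked(b,e), linked(d,d), linked(e,b), linked(e,d), linked(f,f)}  (27 atoms)
goal ⊆ F2  ⇒  h_max = 2

2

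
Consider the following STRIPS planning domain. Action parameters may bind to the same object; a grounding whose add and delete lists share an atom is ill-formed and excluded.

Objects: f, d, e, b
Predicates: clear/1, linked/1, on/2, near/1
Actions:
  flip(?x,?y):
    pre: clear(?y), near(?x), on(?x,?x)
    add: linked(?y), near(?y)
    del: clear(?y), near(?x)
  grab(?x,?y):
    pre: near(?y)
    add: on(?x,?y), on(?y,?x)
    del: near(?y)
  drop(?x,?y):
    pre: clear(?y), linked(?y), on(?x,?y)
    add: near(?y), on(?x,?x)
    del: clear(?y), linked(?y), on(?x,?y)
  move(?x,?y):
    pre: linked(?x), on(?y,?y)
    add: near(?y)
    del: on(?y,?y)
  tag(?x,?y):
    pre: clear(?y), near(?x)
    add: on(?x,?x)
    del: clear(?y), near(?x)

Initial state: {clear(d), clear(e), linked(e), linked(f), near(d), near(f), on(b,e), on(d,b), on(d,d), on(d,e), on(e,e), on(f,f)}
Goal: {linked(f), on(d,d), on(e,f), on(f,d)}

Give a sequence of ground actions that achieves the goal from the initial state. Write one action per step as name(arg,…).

grab(f,d); grab(e,f)

1. grab(f,d)  →  {clear(d), clear(e), linked(e), linked(f), near(f), on(b,e), on(d,b), on(d,d), on(d,e), on(d,f), on(e,e), on(f,d), on(f,f)}
2. grab(e,f)  →  {clear(d), clear(e), linked(e), linked(f), on(b,e), on(d,b), on(d,d), on(d,e), on(d,f), on(e,e), on(e,f), on(f,d), on(f,e), on(f,f)}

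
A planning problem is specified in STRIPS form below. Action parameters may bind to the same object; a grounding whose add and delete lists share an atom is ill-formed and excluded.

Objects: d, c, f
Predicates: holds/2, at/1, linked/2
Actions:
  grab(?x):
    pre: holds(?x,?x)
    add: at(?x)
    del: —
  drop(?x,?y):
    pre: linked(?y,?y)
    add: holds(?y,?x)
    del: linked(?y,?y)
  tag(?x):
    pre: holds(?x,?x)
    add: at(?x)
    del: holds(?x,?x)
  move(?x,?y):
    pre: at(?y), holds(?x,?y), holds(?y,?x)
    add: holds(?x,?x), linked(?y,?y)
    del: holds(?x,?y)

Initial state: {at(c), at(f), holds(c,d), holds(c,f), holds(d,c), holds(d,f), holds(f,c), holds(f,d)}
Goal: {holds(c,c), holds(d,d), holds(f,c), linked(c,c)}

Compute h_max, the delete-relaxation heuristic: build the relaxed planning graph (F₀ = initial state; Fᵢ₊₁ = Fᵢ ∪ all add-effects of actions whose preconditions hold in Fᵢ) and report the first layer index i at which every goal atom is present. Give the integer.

1

F0 = init (8 atoms)
F1 = F0 ∪ {holds(c,c), holds(d,d), holds(f,f), linked(c,c), linked(f,f)}  (13 atoms)
goal ⊆ F1  ⇒  h_max = 1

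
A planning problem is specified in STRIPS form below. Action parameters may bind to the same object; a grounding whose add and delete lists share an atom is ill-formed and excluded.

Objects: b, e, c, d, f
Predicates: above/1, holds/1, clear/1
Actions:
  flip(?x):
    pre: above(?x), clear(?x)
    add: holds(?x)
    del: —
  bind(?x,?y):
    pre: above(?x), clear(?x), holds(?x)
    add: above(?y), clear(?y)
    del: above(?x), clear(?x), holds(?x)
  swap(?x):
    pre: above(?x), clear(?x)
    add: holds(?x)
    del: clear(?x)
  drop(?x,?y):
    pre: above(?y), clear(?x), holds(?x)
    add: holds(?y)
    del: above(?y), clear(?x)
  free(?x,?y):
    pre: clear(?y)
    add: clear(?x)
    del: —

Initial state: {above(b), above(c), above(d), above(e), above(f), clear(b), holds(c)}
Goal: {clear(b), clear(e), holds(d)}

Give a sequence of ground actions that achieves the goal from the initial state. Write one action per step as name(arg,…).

1. free(e,b)  →  {above(b), above(c), above(d), above(e), above(f), clear(b), clear(e), holds(c)}
2. free(c,b)  →  {above(b), above(c), above(d), above(e), above(f), clear(b), clear(c), clear(e), holds(c)}
3. drop(c,d)  →  {above(b), above(c), above(e), above(f), clear(b), clear(e), holds(c), holds(d)}

free(e,b); free(c,b); drop(c,d)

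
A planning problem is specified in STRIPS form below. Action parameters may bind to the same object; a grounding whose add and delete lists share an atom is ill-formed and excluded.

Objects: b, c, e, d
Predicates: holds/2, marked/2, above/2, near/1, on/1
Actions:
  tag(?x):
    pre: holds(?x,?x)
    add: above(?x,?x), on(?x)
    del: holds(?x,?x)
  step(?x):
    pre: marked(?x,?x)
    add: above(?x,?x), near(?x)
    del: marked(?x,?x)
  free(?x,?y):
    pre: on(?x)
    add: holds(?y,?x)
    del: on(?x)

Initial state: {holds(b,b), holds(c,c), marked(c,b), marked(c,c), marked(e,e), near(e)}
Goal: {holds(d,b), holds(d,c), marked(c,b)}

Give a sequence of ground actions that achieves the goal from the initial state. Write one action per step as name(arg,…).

1. tag(b)  →  {above(b,b), holds(c,c), marked(c,b), marked(c,c), marked(e,e), near(e), on(b)}
2. tag(c)  →  {above(b,b), above(c,c), marked(c,b), marked(c,c), marked(e,e), near(e), on(b), on(c)}
3. free(b,d)  →  {above(b,b), above(c,c), holds(d,b), marked(c,b), marked(c,c), marked(e,e), near(e), on(c)}
4. free(c,d)  →  {above(b,b), above(c,c), holds(d,b), holds(d,c), marked(c,b), marked(c,c), marked(e,e), near(e)}

tag(b); tag(c); free(b,d); free(c,d)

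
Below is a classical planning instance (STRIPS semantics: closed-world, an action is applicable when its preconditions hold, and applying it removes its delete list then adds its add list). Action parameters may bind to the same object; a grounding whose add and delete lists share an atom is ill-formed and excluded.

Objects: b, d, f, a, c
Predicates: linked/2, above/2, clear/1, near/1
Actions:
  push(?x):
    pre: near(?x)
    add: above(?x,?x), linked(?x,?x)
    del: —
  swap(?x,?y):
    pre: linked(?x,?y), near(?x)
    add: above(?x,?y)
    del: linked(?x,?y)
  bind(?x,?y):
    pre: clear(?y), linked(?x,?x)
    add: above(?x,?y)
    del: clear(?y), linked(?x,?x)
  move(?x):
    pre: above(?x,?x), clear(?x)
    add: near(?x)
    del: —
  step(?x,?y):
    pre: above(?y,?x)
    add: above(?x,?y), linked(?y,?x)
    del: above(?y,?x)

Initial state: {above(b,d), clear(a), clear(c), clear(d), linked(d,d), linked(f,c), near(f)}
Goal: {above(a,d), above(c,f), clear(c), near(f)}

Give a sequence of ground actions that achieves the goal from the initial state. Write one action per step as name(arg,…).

1. swap(f,c)  →  {above(b,d), above(f,c), clear(a), clear(c), clear(d), linked(d,d), near(f)}
2. bind(d,a)  →  {above(b,d), above(d,a), above(f,c), clear(c), clear(d), near(f)}
3. step(a,d)  →  {above(a,d), above(b,d), above(f,c), clear(c), clear(d), linked(d,a), near(f)}
4. step(c,f)  →  {above(a,d), above(b,d), above(c,f), clear(c), clear(d), linked(d,a), linked(f,c), near(f)}

swap(f,c); bind(d,a); step(a,d); step(c,f)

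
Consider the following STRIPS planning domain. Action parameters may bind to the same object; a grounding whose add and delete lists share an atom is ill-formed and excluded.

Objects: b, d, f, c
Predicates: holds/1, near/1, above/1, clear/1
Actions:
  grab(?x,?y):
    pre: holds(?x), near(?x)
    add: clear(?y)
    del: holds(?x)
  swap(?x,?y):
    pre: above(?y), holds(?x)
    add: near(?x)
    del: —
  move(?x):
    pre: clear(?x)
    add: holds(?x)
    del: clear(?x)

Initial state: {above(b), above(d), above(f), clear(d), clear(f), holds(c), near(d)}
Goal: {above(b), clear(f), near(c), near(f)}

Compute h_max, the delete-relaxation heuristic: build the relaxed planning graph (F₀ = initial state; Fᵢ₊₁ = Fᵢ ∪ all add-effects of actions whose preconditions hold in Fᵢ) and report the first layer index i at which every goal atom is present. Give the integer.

2

F0 = init (7 atoms)
F1 = F0 ∪ {holds(d), holds(f), near(c)}  (10 atoms)
F2 = F1 ∪ {clear(b), clear(c), near(f)}  (13 atoms)
goal ⊆ F2  ⇒  h_max = 2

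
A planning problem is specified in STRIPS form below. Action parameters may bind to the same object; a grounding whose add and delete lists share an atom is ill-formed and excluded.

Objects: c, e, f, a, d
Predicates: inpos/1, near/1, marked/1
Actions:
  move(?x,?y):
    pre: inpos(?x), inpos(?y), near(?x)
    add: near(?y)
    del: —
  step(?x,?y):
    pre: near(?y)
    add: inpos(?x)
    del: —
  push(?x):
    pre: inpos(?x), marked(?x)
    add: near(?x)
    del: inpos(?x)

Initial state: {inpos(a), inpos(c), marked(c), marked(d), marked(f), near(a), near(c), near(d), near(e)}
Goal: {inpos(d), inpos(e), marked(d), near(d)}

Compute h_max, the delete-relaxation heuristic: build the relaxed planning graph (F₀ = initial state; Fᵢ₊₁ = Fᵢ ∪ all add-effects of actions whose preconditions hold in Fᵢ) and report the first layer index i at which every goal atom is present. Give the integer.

1

F0 = init (9 atoms)
F1 = F0 ∪ {inpos(d), inpos(e), inpos(f)}  (12 atoms)
goal ⊆ F1  ⇒  h_max = 1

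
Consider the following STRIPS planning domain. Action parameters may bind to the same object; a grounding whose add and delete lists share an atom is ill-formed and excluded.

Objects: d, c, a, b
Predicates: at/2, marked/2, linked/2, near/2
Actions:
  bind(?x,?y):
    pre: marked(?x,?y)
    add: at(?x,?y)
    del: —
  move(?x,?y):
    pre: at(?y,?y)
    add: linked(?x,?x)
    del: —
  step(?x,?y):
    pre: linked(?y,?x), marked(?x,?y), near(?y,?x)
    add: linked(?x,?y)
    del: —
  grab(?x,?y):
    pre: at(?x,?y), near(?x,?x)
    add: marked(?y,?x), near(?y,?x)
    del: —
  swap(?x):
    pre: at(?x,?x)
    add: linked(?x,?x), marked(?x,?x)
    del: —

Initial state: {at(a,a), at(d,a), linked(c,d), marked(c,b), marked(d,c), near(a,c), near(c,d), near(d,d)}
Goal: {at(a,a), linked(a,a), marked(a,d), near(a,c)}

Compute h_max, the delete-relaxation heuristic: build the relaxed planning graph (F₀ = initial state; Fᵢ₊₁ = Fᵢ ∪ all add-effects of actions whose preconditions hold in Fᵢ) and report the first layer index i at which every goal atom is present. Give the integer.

F0 = init (8 atoms)
F1 = F0 ∪ {at(c,b), at(d,c), linked(a,a), linked(b,b), linked(c,c), linked(d,c), linked(d,d), marked(a,a), marked(a,d), near(a,d)}  (18 atoms)
goal ⊆ F1  ⇒  h_max = 1

1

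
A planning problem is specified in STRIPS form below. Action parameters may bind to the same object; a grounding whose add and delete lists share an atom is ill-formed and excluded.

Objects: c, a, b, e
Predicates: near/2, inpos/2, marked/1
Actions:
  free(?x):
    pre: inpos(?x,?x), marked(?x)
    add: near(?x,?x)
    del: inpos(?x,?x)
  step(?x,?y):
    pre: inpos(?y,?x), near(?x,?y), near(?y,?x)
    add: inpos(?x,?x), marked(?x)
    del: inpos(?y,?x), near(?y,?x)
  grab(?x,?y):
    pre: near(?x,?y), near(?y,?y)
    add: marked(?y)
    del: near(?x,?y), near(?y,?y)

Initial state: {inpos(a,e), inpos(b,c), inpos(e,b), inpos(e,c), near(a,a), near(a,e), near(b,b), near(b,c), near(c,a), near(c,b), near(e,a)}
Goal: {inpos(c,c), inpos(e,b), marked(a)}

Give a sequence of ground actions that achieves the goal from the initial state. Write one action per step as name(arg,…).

step(c,b); grab(c,a)

1. step(c,b)  →  {inpos(a,e), inpos(c,c), inpos(e,b), inpos(e,c), marked(c), near(a,a), near(a,e), near(b,b), near(c,a), near(c,b), near(e,a)}
2. grab(c,a)  →  {inpos(a,e), inpos(c,c), inpos(e,b), inpos(e,c), marked(a), marked(c), near(a,e), near(b,b), near(c,b), near(e,a)}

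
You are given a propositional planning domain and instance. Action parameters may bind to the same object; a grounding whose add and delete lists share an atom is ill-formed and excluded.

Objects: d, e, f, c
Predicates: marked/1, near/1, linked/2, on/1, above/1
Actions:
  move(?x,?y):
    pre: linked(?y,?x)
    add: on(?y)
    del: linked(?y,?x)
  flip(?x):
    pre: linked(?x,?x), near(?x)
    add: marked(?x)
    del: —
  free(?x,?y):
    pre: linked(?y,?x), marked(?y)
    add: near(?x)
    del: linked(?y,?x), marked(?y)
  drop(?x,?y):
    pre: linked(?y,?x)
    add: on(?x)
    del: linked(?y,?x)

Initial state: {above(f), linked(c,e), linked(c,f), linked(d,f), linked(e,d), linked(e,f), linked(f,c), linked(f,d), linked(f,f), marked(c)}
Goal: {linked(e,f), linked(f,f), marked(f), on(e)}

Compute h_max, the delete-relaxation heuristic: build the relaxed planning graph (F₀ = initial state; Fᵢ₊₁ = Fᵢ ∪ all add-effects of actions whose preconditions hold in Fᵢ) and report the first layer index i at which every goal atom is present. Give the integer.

F0 = init (10 atoms)
F1 = F0 ∪ {near(e), near(f), on(c), on(d), on(e), on(f)}  (16 atoms)
F2 = F1 ∪ {marked(f)}  (17 atoms)
goal ⊆ F2  ⇒  h_max = 2

2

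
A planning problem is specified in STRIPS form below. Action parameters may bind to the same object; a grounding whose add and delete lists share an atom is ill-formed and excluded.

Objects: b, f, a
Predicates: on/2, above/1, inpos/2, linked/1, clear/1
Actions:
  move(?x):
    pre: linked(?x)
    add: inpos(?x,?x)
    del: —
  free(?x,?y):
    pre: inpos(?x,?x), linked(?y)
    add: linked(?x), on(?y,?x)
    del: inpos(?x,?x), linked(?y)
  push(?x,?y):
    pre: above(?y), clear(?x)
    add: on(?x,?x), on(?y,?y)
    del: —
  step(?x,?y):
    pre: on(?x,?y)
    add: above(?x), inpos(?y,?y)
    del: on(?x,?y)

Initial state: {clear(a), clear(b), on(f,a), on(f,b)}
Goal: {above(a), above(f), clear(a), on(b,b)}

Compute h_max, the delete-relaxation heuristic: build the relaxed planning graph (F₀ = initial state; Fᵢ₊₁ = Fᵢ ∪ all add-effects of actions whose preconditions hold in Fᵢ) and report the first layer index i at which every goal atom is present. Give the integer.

3

F0 = init (4 atoms)
F1 = F0 ∪ {above(f), inpos(a,a), inpos(b,b)}  (7 atoms)
F2 = F1 ∪ {on(a,a), on(b,b), on(f,f)}  (10 atoms)
F3 = F2 ∪ {above(a), above(b), inpos(f,f)}  (13 atoms)
goal ⊆ F3  ⇒  h_max = 3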